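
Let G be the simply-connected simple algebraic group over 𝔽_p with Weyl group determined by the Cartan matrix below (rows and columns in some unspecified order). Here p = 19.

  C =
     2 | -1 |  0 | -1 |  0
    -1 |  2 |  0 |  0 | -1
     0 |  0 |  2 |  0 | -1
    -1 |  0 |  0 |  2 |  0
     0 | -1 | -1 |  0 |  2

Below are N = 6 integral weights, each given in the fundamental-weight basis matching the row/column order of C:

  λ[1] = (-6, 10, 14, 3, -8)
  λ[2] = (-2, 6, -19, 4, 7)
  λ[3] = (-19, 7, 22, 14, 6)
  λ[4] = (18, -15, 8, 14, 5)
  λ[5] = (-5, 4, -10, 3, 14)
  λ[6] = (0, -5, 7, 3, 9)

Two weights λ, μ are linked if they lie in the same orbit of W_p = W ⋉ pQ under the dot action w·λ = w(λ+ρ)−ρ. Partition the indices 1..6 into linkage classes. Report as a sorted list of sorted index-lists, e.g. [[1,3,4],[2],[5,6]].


Dynkin diagram of C (from the 8 off-diagonal −1 entries): A_5.

Ā_19 reps of the 6 weights (A_5, coords as presented):

  1: (3, 1, 8, 1, 6) · 2: (3, 1, 8, 1, 6) · 3: (7, 3, 0, 5, 1) · 4: (3, 1, 8, 1, 6) · 5: (3, 1, 8, 1, 6) · 6: (3, 1, 8, 1, 6)

2 distinct reps among the 6 weights ⇒ 2 W_19-linkage classes:

[[1, 2, 4, 5, 6], [3]]


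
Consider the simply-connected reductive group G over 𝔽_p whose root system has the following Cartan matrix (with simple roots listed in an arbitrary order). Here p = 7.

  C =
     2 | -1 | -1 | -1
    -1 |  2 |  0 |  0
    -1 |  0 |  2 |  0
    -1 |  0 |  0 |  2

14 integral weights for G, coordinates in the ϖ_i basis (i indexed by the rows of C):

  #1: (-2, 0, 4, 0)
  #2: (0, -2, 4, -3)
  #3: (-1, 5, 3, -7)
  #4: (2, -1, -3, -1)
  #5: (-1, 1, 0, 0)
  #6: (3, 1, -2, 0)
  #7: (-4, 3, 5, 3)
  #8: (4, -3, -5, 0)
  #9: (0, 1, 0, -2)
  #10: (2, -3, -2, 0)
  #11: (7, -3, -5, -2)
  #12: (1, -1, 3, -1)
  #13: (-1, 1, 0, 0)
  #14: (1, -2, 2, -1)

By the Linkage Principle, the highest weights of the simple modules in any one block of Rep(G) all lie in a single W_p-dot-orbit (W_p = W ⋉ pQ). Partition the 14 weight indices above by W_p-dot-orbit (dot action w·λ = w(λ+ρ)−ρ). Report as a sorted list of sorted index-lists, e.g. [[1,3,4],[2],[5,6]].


C ↔ D_4 under row/col permutation; |W(D_4)| = 192.

λ_j+ρ reflected into Ā_7 (⟨·,θ^∨⟩≤7); 4-tuples as given:

  λ_1 → (1, 0, 4, 0)
  λ_2 → (1, 1, 3, 0)
  λ_3 → (1, 0, 2, 0)
  λ_4 → (1, 0, 2, 0)
  λ_5 → (0, 2, 1, 1)
  λ_6 → (0, 2, 1, 1)
  λ_7 → (1, 0, 2, 0)
  λ_8 → (1, 1, 3, 0)
  λ_9 → (0, 2, 1, 1)
  λ_10 → (0, 2, 1, 1)
  λ_11 → (1, 1, 3, 0)
  λ_12 → (1, 0, 4, 0)
  λ_13 → (0, 2, 1, 1)
  λ_14 → (1, 1, 3, 0)

These 14 weights hit 4 W_7-dot-orbits; sizes (2, 4, 3, 5):

[[1, 12], [2, 8, 11, 14], [3, 4, 7], [5, 6, 9, 10, 13]]


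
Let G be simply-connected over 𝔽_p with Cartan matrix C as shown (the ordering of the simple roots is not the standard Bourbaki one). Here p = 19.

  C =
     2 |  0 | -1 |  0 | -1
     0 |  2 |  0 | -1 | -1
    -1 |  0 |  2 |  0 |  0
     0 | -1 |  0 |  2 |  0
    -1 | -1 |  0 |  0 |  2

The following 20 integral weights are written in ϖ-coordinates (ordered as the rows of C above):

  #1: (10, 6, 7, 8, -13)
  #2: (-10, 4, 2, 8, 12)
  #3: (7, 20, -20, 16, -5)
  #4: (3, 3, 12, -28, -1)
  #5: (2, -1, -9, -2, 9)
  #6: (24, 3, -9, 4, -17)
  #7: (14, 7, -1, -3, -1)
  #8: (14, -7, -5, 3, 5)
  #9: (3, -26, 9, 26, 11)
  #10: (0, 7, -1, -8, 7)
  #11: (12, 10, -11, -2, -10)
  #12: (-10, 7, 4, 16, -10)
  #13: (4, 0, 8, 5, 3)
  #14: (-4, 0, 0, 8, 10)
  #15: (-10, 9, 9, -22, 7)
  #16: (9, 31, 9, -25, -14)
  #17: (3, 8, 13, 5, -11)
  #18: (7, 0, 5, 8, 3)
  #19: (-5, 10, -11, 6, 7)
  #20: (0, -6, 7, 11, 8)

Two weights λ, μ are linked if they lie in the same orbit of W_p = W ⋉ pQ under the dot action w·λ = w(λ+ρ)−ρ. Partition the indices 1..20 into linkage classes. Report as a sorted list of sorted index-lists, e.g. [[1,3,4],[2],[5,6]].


Dynkin diagram of C (from the 8 off-diagonal −1 entries): A_5.

W_19-reps of the 20 weights in Ā_19 (same 5-coord order as C):

    λ_1+ρ ↦ (1, 5, 3, 0, 6)
    λ_2+ρ ↦ (1, 5, 2, 1, 4)
    λ_3+ρ ↦ (11, 4, 2, 0, 0)
    λ_4+ρ ↦ (11, 4, 2, 0, 0)
    λ_5+ρ ↦ (5, 1, 3, 0, 4)
    λ_6+ρ ↦ (1, 5, 2, 1, 4)
    λ_7+ρ ↦ (11, 4, 2, 0, 0)
    λ_8+ρ ↦ (11, 4, 2, 0, 0)
    λ_9+ρ ↦ (1, 5, 2, 1, 4)
    λ_10+ρ ↦ (1, 1, 0, 7, 8)
    λ_11+ρ ↦ (6, 1, 4, 1, 3)
    λ_12+ρ ↦ (1, 5, 2, 1, 4)
    λ_13+ρ ↦ (5, 1, 3, 0, 4)
    λ_14+ρ ↦ (1, 1, 0, 7, 8)
    λ_15+ρ ↦ (1, 1, 0, 7, 8)
    λ_16+ρ ↦ (5, 1, 3, 0, 4)
    λ_17+ρ ↦ (6, 1, 4, 1, 3)
    λ_18+ρ ↦ (5, 1, 3, 0, 4)
    λ_19+ρ ↦ (1, 5, 3, 0, 6)
    λ_20+ρ ↦ (1, 5, 2, 1, 4)

6 distinct reps among the 20 weights ⇒ 6 W_19-linkage classes:

[[1, 19], [2, 6, 9, 12, 20], [3, 4, 7, 8], [5, 13, 16, 18], [10, 14, 15], [11, 17]]


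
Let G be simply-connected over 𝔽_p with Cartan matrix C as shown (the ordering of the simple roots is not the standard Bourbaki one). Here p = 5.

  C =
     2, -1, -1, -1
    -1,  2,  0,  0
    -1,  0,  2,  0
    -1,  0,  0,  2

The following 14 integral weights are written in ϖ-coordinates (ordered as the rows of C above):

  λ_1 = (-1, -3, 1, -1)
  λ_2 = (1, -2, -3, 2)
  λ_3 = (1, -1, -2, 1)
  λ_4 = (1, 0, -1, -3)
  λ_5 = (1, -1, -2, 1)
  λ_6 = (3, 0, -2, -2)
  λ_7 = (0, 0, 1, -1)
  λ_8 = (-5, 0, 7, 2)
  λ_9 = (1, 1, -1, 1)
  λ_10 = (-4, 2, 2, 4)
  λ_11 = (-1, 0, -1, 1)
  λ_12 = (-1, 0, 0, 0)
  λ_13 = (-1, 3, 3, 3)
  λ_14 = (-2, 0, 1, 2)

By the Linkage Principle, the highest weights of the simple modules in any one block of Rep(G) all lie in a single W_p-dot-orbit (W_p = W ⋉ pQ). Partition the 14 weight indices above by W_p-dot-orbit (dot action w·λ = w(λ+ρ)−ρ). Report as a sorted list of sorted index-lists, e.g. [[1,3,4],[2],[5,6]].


Type D_4, rank 4, |W|=192; reorder rows/cols to standard.

W_5-reps of the 14 weights in Ā_5 (same 4-coord order as C):

  λ_1 → (0, 0, 0, 2) · λ_2 → (1, 0, 1, 2) · λ_3 → (1, 0, 1, 2) · λ_4 → (0, 1, 0, 2) · λ_5 → (1, 0, 1, 2) · λ_6 → (0, 1, 1, 1) · λ_7 → (1, 1, 2, 0) · λ_8 → (1, 0, 1, 2) · λ_9 → (0, 1, 1, 1) · λ_10 → (0, 0, 0, 2) · λ_11 → (0, 1, 0, 2) · λ_12 → (0, 1, 1, 1) · λ_13 → (0, 1, 1, 1) · λ_14 → (1, 0, 1, 2)

Grouping the 14 weights by Ā_5-representative: 5 linkage classes.

[[1, 10], [2, 3, 5, 8, 14], [4, 11], [6, 9, 12, 13], [7]]


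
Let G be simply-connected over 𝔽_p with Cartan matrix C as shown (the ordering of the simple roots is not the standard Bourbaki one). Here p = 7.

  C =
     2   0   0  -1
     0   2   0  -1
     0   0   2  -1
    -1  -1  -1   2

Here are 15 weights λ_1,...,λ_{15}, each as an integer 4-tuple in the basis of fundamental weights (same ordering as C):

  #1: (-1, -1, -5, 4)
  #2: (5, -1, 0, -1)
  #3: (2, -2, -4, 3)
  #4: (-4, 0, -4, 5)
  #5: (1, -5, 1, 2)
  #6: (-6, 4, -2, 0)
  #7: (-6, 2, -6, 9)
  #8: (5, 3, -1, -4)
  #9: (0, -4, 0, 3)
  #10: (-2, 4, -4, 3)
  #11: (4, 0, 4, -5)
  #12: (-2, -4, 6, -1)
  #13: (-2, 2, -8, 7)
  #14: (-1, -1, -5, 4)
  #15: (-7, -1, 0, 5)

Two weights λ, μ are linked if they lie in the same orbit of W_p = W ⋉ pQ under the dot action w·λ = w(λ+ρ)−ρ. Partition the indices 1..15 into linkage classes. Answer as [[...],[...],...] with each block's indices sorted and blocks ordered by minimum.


Type D_4, rank 4, |W|=192; reorder rows/cols to standard.

W_7-reps of the 15 weights in Ā_7 (same 4-coord order as C):

  [1] (0, 0, 4, 1) · [2] (6, 0, 1, 0) · [3] (3, 1, 3, 0) · [4] (3, 1, 3, 0) · [5] (1, 3, 1, 1) · [6] (0, 0, 4, 1) · [7] (1, 3, 1, 1) · [8] (3, 1, 3, 0) · [9] (1, 3, 1, 1) · [10] (1, 3, 1, 1) · [11] (1, 3, 1, 1) · [12] (3, 1, 3, 0) · [13] (3, 1, 3, 0) · [14] (0, 0, 4, 1) · [15] (6, 0, 1, 0)

4 distinct reps among the 15 weights ⇒ 4 W_7-linkage classes:

[[1, 6, 14], [2, 15], [3, 4, 8, 12, 13], [5, 7, 9, 10, 11]]


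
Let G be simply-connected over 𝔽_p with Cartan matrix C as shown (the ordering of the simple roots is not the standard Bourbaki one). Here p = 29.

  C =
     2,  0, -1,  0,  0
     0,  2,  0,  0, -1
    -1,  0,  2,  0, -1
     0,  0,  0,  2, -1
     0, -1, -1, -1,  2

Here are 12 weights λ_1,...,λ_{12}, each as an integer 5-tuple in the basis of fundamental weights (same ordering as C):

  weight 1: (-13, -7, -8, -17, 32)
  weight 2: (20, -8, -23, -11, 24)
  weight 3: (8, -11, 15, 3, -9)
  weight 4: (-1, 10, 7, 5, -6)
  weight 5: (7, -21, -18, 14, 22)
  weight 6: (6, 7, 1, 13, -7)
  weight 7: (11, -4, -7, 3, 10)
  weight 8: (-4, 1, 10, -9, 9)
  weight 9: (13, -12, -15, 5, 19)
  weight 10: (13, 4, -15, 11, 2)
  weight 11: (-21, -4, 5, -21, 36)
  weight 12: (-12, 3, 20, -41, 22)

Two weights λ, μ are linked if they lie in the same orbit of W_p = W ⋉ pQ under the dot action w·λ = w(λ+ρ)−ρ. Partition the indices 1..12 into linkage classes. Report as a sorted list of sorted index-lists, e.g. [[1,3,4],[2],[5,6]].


Root system D_5: the 5×5 matrix C matches after relabeling.

λ_j+ρ reflected into Ā_29 (⟨·,θ^∨⟩≤29); 5-tuples as given:

  λ_1+ρ ↦ (3, 2, 4, 8, 2)
  λ_2+ρ ↦ (1, 7, 4, 4, 3)
  λ_3+ρ ↦ (3, 2, 4, 8, 2)
  λ_4+ρ ↦ (0, 6, 3, 1, 5)
  λ_5+ρ ↦ (0, 6, 3, 1, 5)
  λ_6+ρ ↦ (3, 2, 4, 8, 2)
  λ_7+ρ ↦ (6, 3, 6, 4, 2)
  λ_8+ρ ↦ (3, 2, 4, 8, 2)
  λ_9+ρ ↦ (0, 6, 3, 1, 5)
  λ_10+ρ ↦ (0, 6, 3, 1, 5)
  λ_11+ρ ↦ (0, 6, 3, 1, 5)
  λ_12+ρ ↦ (3, 2, 4, 8, 2)

4 distinct reps among the 12 weights ⇒ 4 W_29-linkage classes:

[[1, 3, 6, 8, 12], [2], [4, 5, 9, 10, 11], [7]]


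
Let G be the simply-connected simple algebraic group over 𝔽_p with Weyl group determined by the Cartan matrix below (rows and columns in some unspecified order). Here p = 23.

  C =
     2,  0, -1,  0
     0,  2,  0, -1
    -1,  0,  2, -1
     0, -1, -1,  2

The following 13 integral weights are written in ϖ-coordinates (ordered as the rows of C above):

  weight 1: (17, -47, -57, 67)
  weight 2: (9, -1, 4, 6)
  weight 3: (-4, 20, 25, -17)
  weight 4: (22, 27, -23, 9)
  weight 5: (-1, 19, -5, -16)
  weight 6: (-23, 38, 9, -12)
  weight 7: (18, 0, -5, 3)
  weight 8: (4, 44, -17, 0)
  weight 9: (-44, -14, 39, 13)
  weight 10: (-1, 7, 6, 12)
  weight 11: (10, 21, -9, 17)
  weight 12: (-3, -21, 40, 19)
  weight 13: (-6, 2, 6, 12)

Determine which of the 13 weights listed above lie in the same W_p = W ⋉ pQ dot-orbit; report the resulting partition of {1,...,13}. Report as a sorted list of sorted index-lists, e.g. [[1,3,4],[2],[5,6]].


Cartan matrix: type A_4 (|W|=120); un-permuting the 4 rows.

Each λ_j+ρ reduced to Ā_23; 4-tuples below use C's row order:

  λ_1 → (10, 0, 5, 7)
  λ_2 → (10, 0, 5, 7)
  λ_3 → (5, 3, 2, 13)
  λ_4 → (10, 0, 5, 7)
  λ_5 → (15, 1, 4, 0)
  λ_6 → (10, 0, 5, 7)
  λ_7 → (15, 1, 4, 0)
  λ_8 → (10, 0, 5, 7)
  λ_9 → (8, 2, 9, 1)
  λ_10 → (5, 3, 2, 13)
  λ_11 → (8, 2, 9, 1)
  λ_12 → (5, 3, 2, 13)
  λ_13 → (5, 3, 2, 13)

Linkage partition of the 13 weights (4 classes, p=23):

[[1, 2, 4, 6, 8], [3, 10, 12, 13], [5, 7], [9, 11]]


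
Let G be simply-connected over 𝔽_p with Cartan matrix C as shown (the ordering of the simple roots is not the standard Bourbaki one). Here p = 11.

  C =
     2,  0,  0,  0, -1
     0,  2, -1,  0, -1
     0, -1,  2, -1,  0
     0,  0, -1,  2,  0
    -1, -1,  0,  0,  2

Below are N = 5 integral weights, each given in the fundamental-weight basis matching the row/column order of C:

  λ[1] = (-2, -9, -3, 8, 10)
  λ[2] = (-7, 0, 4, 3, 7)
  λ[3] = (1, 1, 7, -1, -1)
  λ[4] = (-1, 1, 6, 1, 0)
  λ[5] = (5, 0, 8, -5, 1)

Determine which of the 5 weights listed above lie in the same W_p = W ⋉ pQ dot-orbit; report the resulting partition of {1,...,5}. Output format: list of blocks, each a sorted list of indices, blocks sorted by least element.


Type A_5, rank 5, |W|=720; reorder rows/cols to standard.

Folding the 5 weights λ_j+ρ into Ā_11 (reps in the given 5-coord order):

  1: (1, 2, 7, 1, 0)
  2: (1, 1, 2, 3, 1)
  3: (1, 2, 7, 1, 0)
  4: (1, 2, 7, 1, 0)
  5: (1, 1, 2, 3, 1)

The 5 indices split into 2 linkage classes (same alcove rep ⇔ same W_11-dot-orbit):

[[1, 3, 4], [2, 5]]


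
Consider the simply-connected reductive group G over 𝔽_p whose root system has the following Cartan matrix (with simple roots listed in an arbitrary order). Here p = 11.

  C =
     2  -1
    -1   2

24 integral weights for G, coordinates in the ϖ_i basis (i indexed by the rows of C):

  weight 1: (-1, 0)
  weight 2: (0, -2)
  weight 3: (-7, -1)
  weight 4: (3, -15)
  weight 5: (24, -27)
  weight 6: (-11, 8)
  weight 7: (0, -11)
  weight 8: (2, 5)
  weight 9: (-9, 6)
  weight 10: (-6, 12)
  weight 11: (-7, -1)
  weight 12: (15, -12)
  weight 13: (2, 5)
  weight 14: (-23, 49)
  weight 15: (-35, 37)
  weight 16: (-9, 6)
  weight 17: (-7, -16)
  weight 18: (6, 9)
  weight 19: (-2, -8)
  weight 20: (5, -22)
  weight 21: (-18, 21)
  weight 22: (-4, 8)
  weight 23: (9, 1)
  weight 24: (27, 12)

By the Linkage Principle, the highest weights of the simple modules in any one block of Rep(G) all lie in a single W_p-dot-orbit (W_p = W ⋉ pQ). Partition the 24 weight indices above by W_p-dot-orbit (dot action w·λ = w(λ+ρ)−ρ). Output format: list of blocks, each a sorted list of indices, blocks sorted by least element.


Root system A_2: the 2×2 matrix C matches after relabeling.

Each λ_j+ρ reduced to Ā_11; 2-tuples below use C's row order:

  λ_1 → (0, 1)
  λ_2 → (0, 1)
  λ_3 → (0, 6)
  λ_4 → (7, 1)
  λ_5 → (7, 1)
  λ_6 → (9, 1)
  λ_7 → (9, 1)
  λ_8 → (3, 6)
  λ_9 → (7, 1)
  λ_10 → (3, 6)
  λ_11 → (0, 6)
  λ_12 → (0, 6)
  λ_13 → (3, 6)
  λ_14 → (0, 6)
  λ_15 → (1, 4)
  λ_16 → (7, 1)
  λ_17 → (1, 4)
  λ_18 → (1, 4)
  λ_19 → (7, 1)
  λ_20 → (1, 4)
  λ_21 → (0, 6)
  λ_22 → (3, 6)
  λ_23 → (9, 1)
  λ_24 → (3, 6)

The 24 indices split into 6 linkage classes (same alcove rep ⇔ same W_11-dot-orbit):

[[1, 2], [3, 11, 12, 14, 21], [4, 5, 9, 16, 19], [6, 7, 23], [8, 10, 13, 22, 24], [15, 17, 18, 20]]


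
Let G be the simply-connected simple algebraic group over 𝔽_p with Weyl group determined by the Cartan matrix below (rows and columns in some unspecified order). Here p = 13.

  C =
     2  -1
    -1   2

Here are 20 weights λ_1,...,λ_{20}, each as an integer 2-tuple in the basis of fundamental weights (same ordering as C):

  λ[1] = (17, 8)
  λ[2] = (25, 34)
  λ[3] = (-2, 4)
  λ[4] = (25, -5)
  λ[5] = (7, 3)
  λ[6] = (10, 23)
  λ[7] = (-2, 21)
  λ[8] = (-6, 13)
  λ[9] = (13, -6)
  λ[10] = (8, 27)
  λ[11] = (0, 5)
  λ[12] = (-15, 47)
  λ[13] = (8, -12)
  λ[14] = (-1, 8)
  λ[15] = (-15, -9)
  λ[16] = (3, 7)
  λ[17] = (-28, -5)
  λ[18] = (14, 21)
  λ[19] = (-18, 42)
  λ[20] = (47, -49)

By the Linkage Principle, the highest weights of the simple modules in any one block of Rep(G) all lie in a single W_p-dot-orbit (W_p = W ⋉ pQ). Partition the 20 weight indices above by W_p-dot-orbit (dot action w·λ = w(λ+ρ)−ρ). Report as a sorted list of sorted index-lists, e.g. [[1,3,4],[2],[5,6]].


Root system A_2: the 2×2 matrix C matches after relabeling.

Each λ_j+ρ reduced to Ā_13; 2-tuples below use C's row order:

    [1] (1, 4)
    [2] (0, 9)
    [3] (1, 4)
    [4] (0, 9)
    [5] (8, 4)
    [6] (2, 9)
    [7] (8, 4)
    [8] (4, 8)
    [9] (8, 4)
    [10] (2, 9)
    [11] (1, 6)
    [12] (8, 4)
    [13] (2, 9)
    [14] (0, 9)
    [15] (1, 4)
    [16] (4, 8)
    [17] (8, 4)
    [18] (2, 9)
    [19] (0, 9)
    [20] (0, 9)

6 distinct reps among the 20 weights ⇒ 6 W_13-linkage classes:

[[1, 3, 15], [2, 4, 14, 19, 20], [5, 7, 9, 12, 17], [6, 10, 13, 18], [8, 16], [11]]


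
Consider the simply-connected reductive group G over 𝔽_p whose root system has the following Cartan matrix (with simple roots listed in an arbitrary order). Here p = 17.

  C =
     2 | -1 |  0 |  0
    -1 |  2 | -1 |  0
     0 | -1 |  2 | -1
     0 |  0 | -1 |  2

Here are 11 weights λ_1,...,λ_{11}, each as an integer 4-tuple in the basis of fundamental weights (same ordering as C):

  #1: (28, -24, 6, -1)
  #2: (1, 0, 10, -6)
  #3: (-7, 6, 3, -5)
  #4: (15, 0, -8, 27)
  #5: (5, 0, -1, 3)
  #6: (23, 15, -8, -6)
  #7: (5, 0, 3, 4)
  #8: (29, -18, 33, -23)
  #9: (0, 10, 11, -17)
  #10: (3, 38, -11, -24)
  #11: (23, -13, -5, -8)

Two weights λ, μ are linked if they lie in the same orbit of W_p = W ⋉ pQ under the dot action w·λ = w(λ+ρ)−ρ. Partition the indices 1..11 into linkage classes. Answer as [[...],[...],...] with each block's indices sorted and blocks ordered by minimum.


Dynkin diagram of C (from the 6 off-diagonal −1 entries): A_4.

W_17-reps of the 11 weights in Ā_17 (same 4-coord order as C):

  λ_1+ρ ↦ (6, 1, 0, 4) · λ_2+ρ ↦ (2, 1, 6, 5) · λ_3+ρ ↦ (6, 1, 0, 4) · λ_4+ρ ↦ (6, 1, 0, 4) · λ_5+ρ ↦ (6, 1, 0, 4) · λ_6+ρ ↦ (6, 1, 4, 5) · λ_7+ρ ↦ (6, 1, 4, 5) · λ_8+ρ ↦ (4, 8, 5, 0) · λ_9+ρ ↦ (6, 1, 4, 5) · λ_10+ρ ↦ (6, 1, 4, 5) · λ_11+ρ ↦ (6, 1, 4, 5)

4 distinct reps among the 11 weights ⇒ 4 W_17-linkage classes:

[[1, 3, 4, 5], [2], [6, 7, 9, 10, 11], [8]]


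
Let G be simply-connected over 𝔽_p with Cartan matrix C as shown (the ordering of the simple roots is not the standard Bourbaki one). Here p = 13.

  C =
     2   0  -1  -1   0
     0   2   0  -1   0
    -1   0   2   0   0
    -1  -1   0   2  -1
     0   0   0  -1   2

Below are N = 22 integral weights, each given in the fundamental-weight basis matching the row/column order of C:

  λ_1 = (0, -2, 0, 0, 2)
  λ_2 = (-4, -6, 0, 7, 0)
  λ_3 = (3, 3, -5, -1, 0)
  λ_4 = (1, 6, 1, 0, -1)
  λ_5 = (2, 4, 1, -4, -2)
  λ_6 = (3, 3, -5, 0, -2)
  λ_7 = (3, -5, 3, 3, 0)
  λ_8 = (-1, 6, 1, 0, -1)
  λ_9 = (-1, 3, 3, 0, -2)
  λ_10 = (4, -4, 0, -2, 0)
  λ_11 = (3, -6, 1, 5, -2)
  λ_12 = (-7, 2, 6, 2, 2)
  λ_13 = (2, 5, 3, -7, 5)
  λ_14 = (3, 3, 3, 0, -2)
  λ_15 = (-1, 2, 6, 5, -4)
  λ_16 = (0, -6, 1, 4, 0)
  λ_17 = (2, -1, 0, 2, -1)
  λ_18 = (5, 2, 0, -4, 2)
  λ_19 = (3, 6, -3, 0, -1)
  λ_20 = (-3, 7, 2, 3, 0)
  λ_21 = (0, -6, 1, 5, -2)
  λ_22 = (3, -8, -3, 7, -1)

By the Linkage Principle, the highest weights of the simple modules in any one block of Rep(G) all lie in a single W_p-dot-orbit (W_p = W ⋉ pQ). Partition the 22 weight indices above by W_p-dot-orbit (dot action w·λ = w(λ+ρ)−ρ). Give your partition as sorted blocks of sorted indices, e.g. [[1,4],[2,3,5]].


Root system D_5: the 5×5 matrix C matches after relabeling.

Alcove-folded reps (p=13, 22 weights, presented ϖ-order):

    1: (1, 1, 1, 0, 3)
    2: (1, 5, 2, 0, 1)
    3: (0, 4, 4, 0, 1)
    4: (0, 7, 2, 1, 0)
    5: (1, 1, 1, 0, 3)
    6: (0, 4, 4, 0, 1)
    7: (0, 4, 4, 0, 1)
    8: (0, 7, 2, 1, 0)
    9: (0, 4, 4, 0, 1)
    10: (1, 1, 1, 0, 3)
    11: (1, 5, 2, 0, 1)
    12: (3, 0, 1, 3, 0)
    13: (3, 0, 1, 3, 0)
    14: (0, 4, 4, 0, 1)
    15: (3, 0, 1, 3, 0)
    16: (1, 5, 2, 0, 1)
    17: (3, 0, 1, 3, 0)
    18: (3, 0, 1, 3, 0)
    19: (0, 7, 2, 1, 0)
    20: (0, 7, 2, 1, 0)
    21: (1, 5, 2, 0, 1)
    22: (0, 7, 2, 1, 0)

Linkage partition of the 22 weights (5 classes, p=13):

[[1, 5, 10], [2, 11, 16, 21], [3, 6, 7, 9, 14], [4, 8, 19, 20, 22], [12, 13, 15, 17, 18]]


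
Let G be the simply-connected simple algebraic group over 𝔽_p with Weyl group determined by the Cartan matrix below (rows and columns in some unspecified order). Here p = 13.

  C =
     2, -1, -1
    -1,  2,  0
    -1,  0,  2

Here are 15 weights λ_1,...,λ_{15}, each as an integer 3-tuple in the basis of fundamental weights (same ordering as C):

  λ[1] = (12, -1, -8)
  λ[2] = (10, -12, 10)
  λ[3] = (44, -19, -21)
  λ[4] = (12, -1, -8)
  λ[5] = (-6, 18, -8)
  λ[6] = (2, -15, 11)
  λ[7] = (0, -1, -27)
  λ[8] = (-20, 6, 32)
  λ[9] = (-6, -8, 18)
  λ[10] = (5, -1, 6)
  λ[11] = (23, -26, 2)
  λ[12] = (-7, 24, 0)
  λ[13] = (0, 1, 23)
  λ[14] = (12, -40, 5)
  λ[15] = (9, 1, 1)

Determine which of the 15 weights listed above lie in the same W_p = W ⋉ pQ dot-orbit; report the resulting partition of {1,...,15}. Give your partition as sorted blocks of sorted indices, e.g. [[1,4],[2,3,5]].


Root system A_3: the 3×3 matrix C matches after relabeling.

Each λ_j+ρ reduced to Ā_13; 3-tuples below use C's row order:

  λ_1 → (6, 0, 7) · λ_2 → (0, 2, 2) · λ_3 → (6, 1, 1) · λ_4 → (6, 0, 7) · λ_5 → (6, 1, 1) · λ_6 → (10, 1, 1) · λ_7 → (12, 0, 0) · λ_8 → (6, 1, 1) · λ_9 → (6, 1, 1) · λ_10 → (6, 0, 7) · λ_11 → (10, 1, 1) · λ_12 → (6, 1, 1) · λ_13 → (10, 1, 1) · λ_14 → (6, 0, 7) · λ_15 → (10, 1, 1)

The 15 indices split into 5 linkage classes (same alcove rep ⇔ same W_13-dot-orbit):

[[1, 4, 10, 14], [2], [3, 5, 8, 9, 12], [6, 11, 13, 15], [7]]


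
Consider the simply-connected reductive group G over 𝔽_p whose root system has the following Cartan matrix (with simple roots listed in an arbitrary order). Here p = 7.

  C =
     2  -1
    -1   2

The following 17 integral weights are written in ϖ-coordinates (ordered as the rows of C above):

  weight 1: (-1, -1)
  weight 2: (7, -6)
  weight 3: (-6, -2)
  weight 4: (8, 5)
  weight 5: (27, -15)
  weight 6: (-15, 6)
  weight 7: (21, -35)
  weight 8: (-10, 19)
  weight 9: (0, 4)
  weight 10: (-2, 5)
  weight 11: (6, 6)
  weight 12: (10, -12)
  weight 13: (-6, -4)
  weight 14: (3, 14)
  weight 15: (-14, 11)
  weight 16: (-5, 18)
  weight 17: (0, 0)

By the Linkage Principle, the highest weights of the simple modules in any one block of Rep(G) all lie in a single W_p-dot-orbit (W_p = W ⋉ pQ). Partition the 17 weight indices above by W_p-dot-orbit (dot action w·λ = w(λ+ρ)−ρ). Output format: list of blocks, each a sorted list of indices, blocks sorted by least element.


Cartan matrix: type A_2 (|W|=6); un-permuting the 2 rows.

Folding the 17 weights λ_j+ρ into Ā_7 (reps in the given 2-coord order):

  [1] (0, 0) · [2] (2, 4) · [3] (1, 5) · [4] (1, 1) · [5] (0, 0) · [6] (0, 0) · [7] (1, 5) · [8] (2, 4) · [9] (1, 5) · [10] (1, 5) · [11] (0, 0) · [12] (4, 3) · [13] (2, 4) · [14] (2, 4) · [15] (1, 5) · [16] (2, 4) · [17] (1, 1)

5 distinct reps among the 17 weights ⇒ 5 W_7-linkage classes:

[[1, 5, 6, 11], [2, 8, 13, 14, 16], [3, 7, 9, 10, 15], [4, 17], [12]]


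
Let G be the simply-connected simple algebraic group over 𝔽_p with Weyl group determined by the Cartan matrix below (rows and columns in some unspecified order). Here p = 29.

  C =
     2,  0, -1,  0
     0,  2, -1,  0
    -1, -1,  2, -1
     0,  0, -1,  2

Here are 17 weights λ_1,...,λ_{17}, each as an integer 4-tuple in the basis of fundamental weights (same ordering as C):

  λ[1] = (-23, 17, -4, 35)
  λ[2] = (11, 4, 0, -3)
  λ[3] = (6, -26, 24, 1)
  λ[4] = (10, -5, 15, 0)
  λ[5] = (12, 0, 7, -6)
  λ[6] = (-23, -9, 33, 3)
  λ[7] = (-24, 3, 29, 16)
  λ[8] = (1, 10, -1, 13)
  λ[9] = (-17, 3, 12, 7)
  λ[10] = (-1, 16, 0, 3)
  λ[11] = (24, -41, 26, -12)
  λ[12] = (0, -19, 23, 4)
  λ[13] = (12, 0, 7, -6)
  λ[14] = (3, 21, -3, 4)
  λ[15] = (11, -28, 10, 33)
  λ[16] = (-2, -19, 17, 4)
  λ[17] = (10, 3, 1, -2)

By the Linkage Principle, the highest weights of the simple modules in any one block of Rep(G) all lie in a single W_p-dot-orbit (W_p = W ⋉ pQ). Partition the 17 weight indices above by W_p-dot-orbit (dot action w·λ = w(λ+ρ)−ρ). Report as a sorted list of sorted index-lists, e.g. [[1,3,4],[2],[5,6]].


Dynkin diagram of C (from the 6 off-diagonal −1 entries): D_4.

Folding the 17 weights λ_j+ρ into Ā_29 (reps in the given 4-coord order):

  [1] (4, 0, 3, 4) · [2] (11, 4, 1, 1) · [3] (2, 20, 2, 3) · [4] (11, 4, 1, 1) · [5] (13, 1, 3, 5) · [6] (13, 1, 3, 5) · [7] (0, 17, 1, 4) · [8] (2, 11, 0, 14) · [9] (13, 1, 3, 5) · [10] (0, 17, 1, 4) · [11] (11, 4, 1, 1) · [12] (0, 17, 1, 4) · [13] (13, 1, 3, 5) · [14] (2, 20, 2, 3) · [15] (11, 4, 1, 1) · [16] (0, 17, 1, 4) · [17] (11, 4, 1, 1)

Partition of {1..17} into 6 W_29-dot-orbits:

[[1], [2, 4, 11, 15, 17], [3, 14], [5, 6, 9, 13], [7, 10, 12, 16], [8]]


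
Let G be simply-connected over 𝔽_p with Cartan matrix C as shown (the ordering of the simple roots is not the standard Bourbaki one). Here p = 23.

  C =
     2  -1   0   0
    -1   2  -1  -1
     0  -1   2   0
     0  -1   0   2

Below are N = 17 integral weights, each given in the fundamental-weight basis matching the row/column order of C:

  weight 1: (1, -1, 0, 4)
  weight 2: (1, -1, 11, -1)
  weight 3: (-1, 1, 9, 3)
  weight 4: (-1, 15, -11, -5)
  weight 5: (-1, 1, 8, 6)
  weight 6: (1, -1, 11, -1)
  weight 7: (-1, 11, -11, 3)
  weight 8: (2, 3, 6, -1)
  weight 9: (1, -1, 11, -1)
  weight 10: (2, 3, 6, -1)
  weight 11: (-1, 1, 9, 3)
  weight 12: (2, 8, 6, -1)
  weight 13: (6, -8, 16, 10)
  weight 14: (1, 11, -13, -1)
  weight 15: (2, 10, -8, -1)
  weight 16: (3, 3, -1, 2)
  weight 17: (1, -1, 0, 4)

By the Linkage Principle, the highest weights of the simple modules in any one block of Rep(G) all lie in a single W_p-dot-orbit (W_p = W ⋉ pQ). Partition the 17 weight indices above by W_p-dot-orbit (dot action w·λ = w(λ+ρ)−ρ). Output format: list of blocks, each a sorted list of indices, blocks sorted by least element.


Root system D_4: the 4×4 matrix C matches after relabeling.

λ_j+ρ reflected into Ā_23 (⟨·,θ^∨⟩≤23); 4-tuples as given:

    λ_1+ρ ↦ (2, 0, 1, 5)
    λ_2+ρ ↦ (2, 0, 12, 0)
    λ_3+ρ ↦ (0, 2, 10, 4)
    λ_4+ρ ↦ (0, 2, 10, 4)
    λ_5+ρ ↦ (0, 2, 9, 7)
    λ_6+ρ ↦ (2, 0, 12, 0)
    λ_7+ρ ↦ (0, 2, 10, 4)
    λ_8+ρ ↦ (3, 4, 7, 0)
    λ_9+ρ ↦ (2, 0, 12, 0)
    λ_10+ρ ↦ (3, 4, 7, 0)
    λ_11+ρ ↦ (0, 2, 10, 4)
    λ_12+ρ ↦ (3, 4, 7, 0)
    λ_13+ρ ↦ (0, 2, 10, 4)
    λ_14+ρ ↦ (2, 0, 12, 0)
    λ_15+ρ ↦ (3, 4, 7, 0)
    λ_16+ρ ↦ (4, 4, 0, 3)
    λ_17+ρ ↦ (2, 0, 1, 5)

Partition of {1..17} into 6 W_23-dot-orbits:

[[1, 17], [2, 6, 9, 14], [3, 4, 7, 11, 13], [5], [8, 10, 12, 15], [16]]


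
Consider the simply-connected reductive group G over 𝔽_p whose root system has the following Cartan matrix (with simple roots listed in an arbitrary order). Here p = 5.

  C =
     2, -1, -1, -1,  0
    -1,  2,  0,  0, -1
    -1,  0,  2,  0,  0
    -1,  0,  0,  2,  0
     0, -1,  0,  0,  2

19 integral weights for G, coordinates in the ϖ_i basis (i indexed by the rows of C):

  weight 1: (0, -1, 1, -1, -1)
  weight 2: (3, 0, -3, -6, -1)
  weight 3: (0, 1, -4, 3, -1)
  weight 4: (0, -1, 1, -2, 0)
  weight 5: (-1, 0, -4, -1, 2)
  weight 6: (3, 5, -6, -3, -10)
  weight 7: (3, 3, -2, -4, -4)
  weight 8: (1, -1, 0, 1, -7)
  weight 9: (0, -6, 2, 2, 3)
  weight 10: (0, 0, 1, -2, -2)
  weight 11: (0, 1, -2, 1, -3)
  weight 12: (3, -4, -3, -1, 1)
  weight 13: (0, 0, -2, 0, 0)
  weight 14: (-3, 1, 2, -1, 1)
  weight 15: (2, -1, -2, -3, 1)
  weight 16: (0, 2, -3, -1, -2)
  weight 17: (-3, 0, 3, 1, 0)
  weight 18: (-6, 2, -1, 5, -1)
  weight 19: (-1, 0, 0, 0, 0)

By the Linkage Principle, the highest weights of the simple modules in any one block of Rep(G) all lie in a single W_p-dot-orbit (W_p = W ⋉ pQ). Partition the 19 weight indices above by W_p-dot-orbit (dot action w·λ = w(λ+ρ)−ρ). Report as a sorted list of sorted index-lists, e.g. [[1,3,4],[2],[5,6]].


C ↔ D_5 under row/col permutation; |W(D_5)| = 1920.

W_5-reps of the 19 weights in Ā_5 (same 5-coord order as C):

  λ_1 → (1, 0, 2, 0, 0)
  λ_2 → (0, 0, 1, 2, 2)
  λ_3 → (0, 0, 1, 2, 2)
  λ_4 → (0, 0, 2, 1, 1)
  λ_5 → (0, 0, 2, 1, 1)
  λ_6 → (0, 0, 2, 1, 1)
  λ_7 → (1, 0, 2, 0, 0)
  λ_8 → (0, 0, 2, 1, 1)
  λ_9 → (0, 1, 1, 1, 1)
  λ_10 → (0, 0, 2, 1, 1)
  λ_11 → (0, 0, 1, 2, 2)
  λ_12 → (0, 1, 1, 1, 1)
  λ_13 → (0, 1, 1, 1, 1)
  λ_14 → (0, 0, 1, 2, 2)
  λ_15 → (0, 0, 1, 2, 2)
  λ_16 → (0, 1, 1, 1, 1)
  λ_17 → (1, 0, 2, 0, 0)
  λ_18 → (1, 0, 2, 0, 0)
  λ_19 → (0, 1, 1, 1, 1)

Linkage partition of the 19 weights (4 classes, p=5):

[[1, 7, 17, 18], [2, 3, 11, 14, 15], [4, 5, 6, 8, 10], [9, 12, 13, 16, 19]]


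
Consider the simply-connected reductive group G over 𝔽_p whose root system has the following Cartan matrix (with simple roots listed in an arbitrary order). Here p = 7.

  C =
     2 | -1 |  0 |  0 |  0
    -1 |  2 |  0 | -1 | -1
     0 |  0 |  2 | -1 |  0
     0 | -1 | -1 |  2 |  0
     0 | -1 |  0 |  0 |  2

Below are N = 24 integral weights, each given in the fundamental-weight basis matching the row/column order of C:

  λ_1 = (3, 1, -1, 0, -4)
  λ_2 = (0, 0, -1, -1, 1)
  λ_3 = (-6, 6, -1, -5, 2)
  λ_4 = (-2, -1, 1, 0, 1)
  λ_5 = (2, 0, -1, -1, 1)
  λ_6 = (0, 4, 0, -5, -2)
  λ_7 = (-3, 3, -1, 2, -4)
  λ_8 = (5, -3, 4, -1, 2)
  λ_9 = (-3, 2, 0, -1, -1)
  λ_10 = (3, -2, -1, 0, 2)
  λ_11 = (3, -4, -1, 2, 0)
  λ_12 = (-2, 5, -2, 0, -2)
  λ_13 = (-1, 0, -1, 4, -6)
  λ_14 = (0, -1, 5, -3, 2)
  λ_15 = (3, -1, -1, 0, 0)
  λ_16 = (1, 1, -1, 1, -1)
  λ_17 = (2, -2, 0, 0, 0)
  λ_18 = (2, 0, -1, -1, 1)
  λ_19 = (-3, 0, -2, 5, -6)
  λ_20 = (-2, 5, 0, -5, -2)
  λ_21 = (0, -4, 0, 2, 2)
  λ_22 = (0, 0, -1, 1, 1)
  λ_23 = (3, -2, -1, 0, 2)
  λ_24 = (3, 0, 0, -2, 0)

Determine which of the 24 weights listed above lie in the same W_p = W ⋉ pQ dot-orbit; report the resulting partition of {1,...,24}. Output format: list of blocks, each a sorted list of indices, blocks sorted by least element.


Root system D_5: the 5×5 matrix C matches after relabeling.

Each λ_j+ρ reduced to Ā_7; 5-tuples below use C's row order:

  [1] (3, 1, 0, 0, 2);  [2] (1, 1, 0, 0, 2);  [3] (2, 1, 1, 0, 0);  [4] (0, 1, 2, 0, 1);  [5] (3, 1, 0, 0, 2);  [6] (1, 0, 3, 1, 1);  [7] (1, 1, 0, 0, 2);  [8] (1, 1, 0, 0, 2);  [9] (2, 1, 1, 0, 0);  [10] (3, 1, 0, 0, 2);  [11] (1, 1, 0, 0, 2);  [12] (1, 0, 3, 1, 1);  [13] (4, 0, 0, 1, 1);  [14] (1, 0, 3, 1, 1);  [15] (4, 0, 0, 1, 1);  [16] (2, 1, 1, 0, 0);  [17] (2, 1, 1, 0, 0);  [18] (3, 1, 0, 0, 2);  [19] (4, 0, 0, 1, 1);  [20] (1, 0, 3, 1, 1);  [21] (2, 1, 1, 0, 0);  [22] (1, 1, 0, 0, 2);  [23] (3, 1, 0, 0, 2);  [24] (4, 0, 0, 1, 1)

Partition of {1..24} into 6 W_7-dot-orbits:

[[1, 5, 10, 18, 23], [2, 7, 8, 11, 22], [3, 9, 16, 17, 21], [4], [6, 12, 14, 20], [13, 15, 19, 24]]


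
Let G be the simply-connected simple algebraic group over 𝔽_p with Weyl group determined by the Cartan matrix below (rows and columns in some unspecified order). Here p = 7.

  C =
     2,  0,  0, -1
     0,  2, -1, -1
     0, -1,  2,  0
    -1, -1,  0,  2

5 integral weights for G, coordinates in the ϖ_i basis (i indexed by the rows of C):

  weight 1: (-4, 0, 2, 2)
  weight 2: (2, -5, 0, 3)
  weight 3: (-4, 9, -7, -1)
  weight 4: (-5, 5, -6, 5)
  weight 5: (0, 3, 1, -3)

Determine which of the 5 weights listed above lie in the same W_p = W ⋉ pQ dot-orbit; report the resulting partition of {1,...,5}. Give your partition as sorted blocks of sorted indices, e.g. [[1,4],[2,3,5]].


Root system A_4: the 4×4 matrix C matches after relabeling.

Alcove-folded reps (p=7, 5 weights, presented ϖ-order):

  [1] (3, 1, 3, 0)
  [2] (3, 1, 3, 0)
  [3] (3, 1, 3, 0)
  [4] (1, 1, 0, 1)
  [5] (1, 2, 2, 1)

3 distinct reps among the 5 weights ⇒ 3 W_7-linkage classes:

[[1, 2, 3], [4], [5]]


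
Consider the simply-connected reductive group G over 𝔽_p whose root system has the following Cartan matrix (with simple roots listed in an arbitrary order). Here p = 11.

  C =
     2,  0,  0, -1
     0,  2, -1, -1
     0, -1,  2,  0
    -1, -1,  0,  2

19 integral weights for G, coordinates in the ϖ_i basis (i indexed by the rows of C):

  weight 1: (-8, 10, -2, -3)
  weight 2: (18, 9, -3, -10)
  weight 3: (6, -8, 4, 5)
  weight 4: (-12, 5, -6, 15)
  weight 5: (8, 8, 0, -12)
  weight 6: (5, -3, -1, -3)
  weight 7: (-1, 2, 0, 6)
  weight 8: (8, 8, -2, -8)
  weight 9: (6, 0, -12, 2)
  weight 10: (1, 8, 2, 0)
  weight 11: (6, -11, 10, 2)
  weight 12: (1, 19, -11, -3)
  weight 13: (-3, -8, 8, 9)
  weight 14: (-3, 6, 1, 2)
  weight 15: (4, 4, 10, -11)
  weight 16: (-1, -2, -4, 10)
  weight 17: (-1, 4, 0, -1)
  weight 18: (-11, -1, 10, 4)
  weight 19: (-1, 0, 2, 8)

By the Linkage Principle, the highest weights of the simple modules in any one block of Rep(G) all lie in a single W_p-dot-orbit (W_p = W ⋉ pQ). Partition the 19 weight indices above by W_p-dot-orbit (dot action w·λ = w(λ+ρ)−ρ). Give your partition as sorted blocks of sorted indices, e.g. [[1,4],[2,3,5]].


Root system A_4: the 4×4 matrix C matches after relabeling.

Alcove-folded reps (p=11, 19 weights, presented ϖ-order):

    1: (2, 1, 1, 7)
    2: (1, 7, 1, 1)
    3: (4, 4, 0, 1)
    4: (0, 5, 1, 0)
    5: (2, 1, 1, 7)
    6: (2, 2, 2, 0)
    7: (0, 3, 1, 7)
    8: (2, 1, 1, 7)
    9: (0, 3, 1, 7)
    10: (1, 7, 1, 1)
    11: (0, 3, 1, 7)
    12: (2, 1, 1, 7)
    13: (1, 7, 1, 1)
    14: (1, 7, 1, 1)
    15: (0, 5, 1, 0)
    16: (0, 3, 1, 7)
    17: (0, 5, 1, 0)
    18: (0, 5, 1, 0)
    19: (2, 1, 1, 7)

The 19 indices split into 6 linkage classes (same alcove rep ⇔ same W_11-dot-orbit):

[[1, 5, 8, 12, 19], [2, 10, 13, 14], [3], [4, 15, 17, 18], [6], [7, 9, 11, 16]]


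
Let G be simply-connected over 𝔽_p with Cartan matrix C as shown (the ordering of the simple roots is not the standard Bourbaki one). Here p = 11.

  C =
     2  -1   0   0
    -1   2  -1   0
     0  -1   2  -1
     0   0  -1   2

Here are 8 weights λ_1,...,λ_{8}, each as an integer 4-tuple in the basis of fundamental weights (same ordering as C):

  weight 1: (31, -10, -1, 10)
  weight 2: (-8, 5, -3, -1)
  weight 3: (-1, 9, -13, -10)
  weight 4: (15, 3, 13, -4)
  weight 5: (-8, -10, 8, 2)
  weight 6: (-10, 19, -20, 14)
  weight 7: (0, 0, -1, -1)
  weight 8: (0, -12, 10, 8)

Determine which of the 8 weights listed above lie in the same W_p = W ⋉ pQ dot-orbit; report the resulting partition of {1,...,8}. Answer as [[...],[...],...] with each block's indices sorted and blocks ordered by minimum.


Cartan matrix: type A_4 (|W|=120); un-permuting the 4 rows.

λ_j+ρ reflected into Ā_11 (⟨·,θ^∨⟩≤11); 4-tuples as given:

  λ_1+ρ ↦ (1, 1, 0, 0) · λ_2+ρ ↦ (4, 0, 2, 1) · λ_3+ρ ↦ (1, 1, 0, 0) · λ_4+ρ ↦ (4, 0, 2, 1) · λ_5+ρ ↦ (4, 0, 2, 1) · λ_6+ρ ↦ (4, 0, 2, 1) · λ_7+ρ ↦ (1, 1, 0, 0) · λ_8+ρ ↦ (1, 1, 0, 0)

The 8 indices split into 2 linkage classes (same alcove rep ⇔ same W_11-dot-orbit):

[[1, 3, 7, 8], [2, 4, 5, 6]]


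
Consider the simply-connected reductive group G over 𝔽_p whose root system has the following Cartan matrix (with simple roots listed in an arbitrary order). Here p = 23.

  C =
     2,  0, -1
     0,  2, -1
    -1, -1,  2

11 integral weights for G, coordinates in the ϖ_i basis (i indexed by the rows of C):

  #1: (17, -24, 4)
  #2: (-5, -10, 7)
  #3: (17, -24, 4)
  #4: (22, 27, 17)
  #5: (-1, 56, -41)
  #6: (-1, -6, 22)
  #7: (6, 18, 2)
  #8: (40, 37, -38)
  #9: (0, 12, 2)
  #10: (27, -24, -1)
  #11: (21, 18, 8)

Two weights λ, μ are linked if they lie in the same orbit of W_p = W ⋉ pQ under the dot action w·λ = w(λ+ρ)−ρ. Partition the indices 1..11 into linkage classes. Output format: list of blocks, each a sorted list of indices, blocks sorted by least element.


Type A_3, rank 3, |W|=24; reorder rows/cols to standard.

Folding the 11 weights λ_j+ρ into Ā_23 (reps in the given 3-coord order):

  λ_1+ρ ↦ (0, 5, 18) · λ_2+ρ ↦ (1, 4, 4) · λ_3+ρ ↦ (0, 5, 18) · λ_4+ρ ↦ (0, 5, 18) · λ_5+ρ ↦ (11, 0, 6) · λ_6+ρ ↦ (0, 5, 18) · λ_7+ρ ↦ (1, 13, 3) · λ_8+ρ ↦ (1, 4, 4) · λ_9+ρ ↦ (1, 13, 3) · λ_10+ρ ↦ (0, 5, 18) · λ_11+ρ ↦ (1, 4, 4)

4 distinct reps among the 11 weights ⇒ 4 W_23-linkage classes:

[[1, 3, 4, 6, 10], [2, 8, 11], [5], [7, 9]]


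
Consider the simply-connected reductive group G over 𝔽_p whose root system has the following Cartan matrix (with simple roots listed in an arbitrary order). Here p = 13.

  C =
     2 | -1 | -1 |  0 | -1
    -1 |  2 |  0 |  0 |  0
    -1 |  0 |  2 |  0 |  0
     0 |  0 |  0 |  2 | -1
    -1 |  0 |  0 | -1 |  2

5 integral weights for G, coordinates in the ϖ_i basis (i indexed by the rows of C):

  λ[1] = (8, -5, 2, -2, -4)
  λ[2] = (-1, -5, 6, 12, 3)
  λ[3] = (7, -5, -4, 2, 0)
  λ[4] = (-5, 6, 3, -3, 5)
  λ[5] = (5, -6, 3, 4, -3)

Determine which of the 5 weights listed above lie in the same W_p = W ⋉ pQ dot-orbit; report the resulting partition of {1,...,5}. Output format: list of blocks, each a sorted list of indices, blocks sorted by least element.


D_5 Cartan matrix, 5 simple roots permuted; ρ=(1,1,1,1,1).

Folding the 5 weights λ_j+ρ into Ā_13 (reps in the given 5-coord order):

    λ_1 → (1, 4, 3, 3, 0)
    λ_2 → (4, 3, 0, 2, 0)
    λ_3 → (1, 4, 3, 3, 0)
    λ_4 → (4, 3, 0, 2, 0)
    λ_5 → (1, 4, 3, 3, 0)

These 5 weights hit 2 W_13-dot-orbits; sizes (3, 2):

[[1, 3, 5], [2, 4]]


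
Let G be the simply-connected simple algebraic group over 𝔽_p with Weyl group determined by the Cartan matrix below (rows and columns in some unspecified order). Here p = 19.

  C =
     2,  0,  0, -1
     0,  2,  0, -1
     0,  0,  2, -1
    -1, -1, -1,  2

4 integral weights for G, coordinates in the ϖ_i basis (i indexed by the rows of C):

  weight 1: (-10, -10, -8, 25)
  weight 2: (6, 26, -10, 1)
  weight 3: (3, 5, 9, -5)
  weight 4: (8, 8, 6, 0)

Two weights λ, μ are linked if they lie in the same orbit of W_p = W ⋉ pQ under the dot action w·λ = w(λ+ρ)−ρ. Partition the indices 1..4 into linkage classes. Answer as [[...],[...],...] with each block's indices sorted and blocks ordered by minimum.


C ↔ D_4 under row/col permutation; |W(D_4)| = 192.

Alcove-folded reps (p=19, 4 weights, presented ϖ-order):

    [1] (2, 2, 0, 7)
    [2] (2, 2, 0, 7)
    [3] (0, 2, 6, 4)
    [4] (2, 2, 0, 7)

2 distinct reps among the 4 weights ⇒ 2 W_19-linkage classes:

[[1, 2, 4], [3]]


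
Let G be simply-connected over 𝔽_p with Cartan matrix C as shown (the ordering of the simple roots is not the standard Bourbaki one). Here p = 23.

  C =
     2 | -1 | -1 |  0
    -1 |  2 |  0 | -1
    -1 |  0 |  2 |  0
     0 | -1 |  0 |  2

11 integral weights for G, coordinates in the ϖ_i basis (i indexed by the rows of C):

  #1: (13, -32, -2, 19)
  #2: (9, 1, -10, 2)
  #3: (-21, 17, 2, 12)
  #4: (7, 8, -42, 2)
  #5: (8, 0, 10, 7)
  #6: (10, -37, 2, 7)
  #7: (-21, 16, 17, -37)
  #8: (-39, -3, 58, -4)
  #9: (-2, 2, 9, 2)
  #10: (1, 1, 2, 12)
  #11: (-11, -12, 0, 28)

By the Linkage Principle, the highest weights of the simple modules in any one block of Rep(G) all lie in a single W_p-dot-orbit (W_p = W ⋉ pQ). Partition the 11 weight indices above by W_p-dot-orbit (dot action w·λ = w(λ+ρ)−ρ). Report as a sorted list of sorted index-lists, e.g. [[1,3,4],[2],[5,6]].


A_4 Cartan matrix, 4 simple roots permuted; ρ=(1,1,1,1).

Folding the 11 weights λ_j+ρ into Ā_23 (reps in the given 4-coord order):

    1: (1, 2, 9, 3)
    2: (1, 2, 9, 3)
    3: (1, 2, 9, 3)
    4: (1, 2, 9, 3)
    5: (9, 1, 5, 2)
    6: (9, 1, 5, 2)
    7: (2, 2, 3, 13)
    8: (2, 2, 3, 13)
    9: (1, 2, 9, 3)
    10: (2, 2, 3, 13)
    11: (9, 1, 5, 2)

3 distinct reps among the 11 weights ⇒ 3 W_23-linkage classes:

[[1, 2, 3, 4, 9], [5, 6, 11], [7, 8, 10]]


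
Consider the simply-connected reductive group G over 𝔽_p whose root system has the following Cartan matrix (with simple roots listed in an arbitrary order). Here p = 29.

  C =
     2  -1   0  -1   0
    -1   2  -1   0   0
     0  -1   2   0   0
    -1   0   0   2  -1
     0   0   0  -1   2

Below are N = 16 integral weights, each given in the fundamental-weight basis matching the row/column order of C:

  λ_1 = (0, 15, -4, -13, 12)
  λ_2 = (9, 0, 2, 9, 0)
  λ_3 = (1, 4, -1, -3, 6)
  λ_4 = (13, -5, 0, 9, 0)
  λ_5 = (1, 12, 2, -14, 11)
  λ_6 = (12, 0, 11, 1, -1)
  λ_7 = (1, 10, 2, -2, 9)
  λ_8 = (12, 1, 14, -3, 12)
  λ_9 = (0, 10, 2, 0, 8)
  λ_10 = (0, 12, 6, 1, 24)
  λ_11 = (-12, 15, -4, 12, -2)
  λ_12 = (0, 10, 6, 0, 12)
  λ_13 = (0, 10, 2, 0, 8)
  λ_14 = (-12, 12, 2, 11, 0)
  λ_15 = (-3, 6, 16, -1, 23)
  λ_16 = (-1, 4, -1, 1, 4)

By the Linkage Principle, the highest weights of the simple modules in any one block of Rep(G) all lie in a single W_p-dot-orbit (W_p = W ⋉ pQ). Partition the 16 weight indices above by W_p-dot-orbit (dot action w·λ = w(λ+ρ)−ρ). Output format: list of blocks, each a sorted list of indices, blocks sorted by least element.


C ↔ A_5 under row/col permutation; |W(A_5)| = 720.

Ā_29 reps of the 16 weights (A_5, coords as presented):

  λ_1+ρ ↦ (11, 2, 3, 1, 1);  λ_2+ρ ↦ (10, 1, 3, 10, 1);  λ_3+ρ ↦ (0, 5, 0, 2, 5);  λ_4+ρ ↦ (10, 1, 3, 10, 1);  λ_5+ρ ↦ (11, 2, 3, 1, 1);  λ_6+ρ ↦ (13, 1, 12, 2, 0);  λ_7+ρ ↦ (1, 11, 3, 1, 9);  λ_8+ρ ↦ (11, 2, 3, 1, 1);  λ_9+ρ ↦ (1, 11, 3, 1, 9);  λ_10+ρ ↦ (1, 1, 12, 2, 6);  λ_11+ρ ↦ (11, 2, 3, 1, 1);  λ_12+ρ ↦ (1, 11, 3, 1, 9);  λ_13+ρ ↦ (1, 11, 3, 1, 9);  λ_14+ρ ↦ (11, 2, 3, 1, 1);  λ_15+ρ ↦ (0, 5, 0, 2, 5);  λ_16+ρ ↦ (0, 5, 0, 2, 5)

Partition of {1..16} into 6 W_29-dot-orbits:

[[1, 5, 8, 11, 14], [2, 4], [3, 15, 16], [6], [7, 9, 12, 13], [10]]
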